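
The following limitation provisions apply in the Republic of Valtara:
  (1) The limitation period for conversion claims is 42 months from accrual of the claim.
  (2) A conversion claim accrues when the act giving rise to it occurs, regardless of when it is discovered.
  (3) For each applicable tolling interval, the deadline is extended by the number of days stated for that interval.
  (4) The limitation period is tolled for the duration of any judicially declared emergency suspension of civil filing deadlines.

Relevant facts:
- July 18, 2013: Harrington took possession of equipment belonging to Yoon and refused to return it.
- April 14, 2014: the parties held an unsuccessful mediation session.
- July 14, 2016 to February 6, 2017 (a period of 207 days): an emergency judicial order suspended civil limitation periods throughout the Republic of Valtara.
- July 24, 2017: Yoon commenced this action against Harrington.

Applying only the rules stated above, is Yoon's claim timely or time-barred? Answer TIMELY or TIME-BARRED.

The claim accrued on July 18, 2013, when the wrongful act occurred.
The untolled deadline — 42 months after July 18, 2013 — is January 18, 2017.
Because the emergency suspension of filing deadlines ran from July 14, 2016 to February 6, 2017, the deadline is extended by 207 days to August 13, 2017.
Nothing else in the chronology tolls or restarts the period.
The July 24, 2017 filing precedes the August 13, 2017 deadline; the claim is timely.

TIMELY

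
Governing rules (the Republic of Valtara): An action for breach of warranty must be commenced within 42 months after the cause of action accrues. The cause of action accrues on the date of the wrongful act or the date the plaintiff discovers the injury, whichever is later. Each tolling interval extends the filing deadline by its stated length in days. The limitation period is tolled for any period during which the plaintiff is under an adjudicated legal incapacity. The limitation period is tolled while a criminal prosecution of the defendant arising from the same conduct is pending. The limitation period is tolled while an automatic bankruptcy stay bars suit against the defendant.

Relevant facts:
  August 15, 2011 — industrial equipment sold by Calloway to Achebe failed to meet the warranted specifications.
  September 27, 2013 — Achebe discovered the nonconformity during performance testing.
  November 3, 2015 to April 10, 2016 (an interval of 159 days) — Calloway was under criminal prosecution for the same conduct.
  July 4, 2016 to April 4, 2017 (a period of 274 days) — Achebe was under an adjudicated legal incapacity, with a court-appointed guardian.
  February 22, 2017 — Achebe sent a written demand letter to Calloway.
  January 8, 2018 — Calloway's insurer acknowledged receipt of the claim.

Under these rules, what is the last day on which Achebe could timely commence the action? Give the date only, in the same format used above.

June 3, 2018

Taking the later of the act (August 15, 2011) and discovery (September 27, 2013), the claim accrued on September 27, 2013.
Adding the 42 months base period to September 27, 2013 gives a deadline of March 27, 2017, before any tolling.
The pending criminal prosecution from November 3, 2015 to April 10, 2016 tolled the period for 159 days, extending the deadline to September 2, 2017.
The plaintiff's legal incapacity from July 4, 2016 to April 4, 2017 tolled the period for 274 days, extending the deadline to June 3, 2018.
None of the other events listed affects the running of the period under the stated rules.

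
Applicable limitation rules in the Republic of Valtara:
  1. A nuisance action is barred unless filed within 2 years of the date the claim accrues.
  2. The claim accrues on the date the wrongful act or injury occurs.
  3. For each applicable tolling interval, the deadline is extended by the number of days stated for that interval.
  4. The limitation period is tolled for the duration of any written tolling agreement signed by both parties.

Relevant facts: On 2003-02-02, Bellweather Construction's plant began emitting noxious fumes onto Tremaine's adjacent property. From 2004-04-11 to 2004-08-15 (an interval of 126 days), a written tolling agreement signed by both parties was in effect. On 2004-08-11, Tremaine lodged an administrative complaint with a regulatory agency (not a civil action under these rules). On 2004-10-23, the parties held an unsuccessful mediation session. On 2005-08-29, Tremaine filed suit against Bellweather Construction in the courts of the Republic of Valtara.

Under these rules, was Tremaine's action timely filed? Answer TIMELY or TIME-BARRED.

The claim accrued on 2003-02-02, the date of the act.
The untolled deadline — 2 years after 2003-02-02 — is 2005-02-02.
Because the written tolling agreement ran from 2004-04-11 to 2004-08-15, the deadline is extended by 126 days to 2005-06-08.
None of the other events listed affects the running of the period under the stated rules.
Filing on 2005-08-29 missed the 2005-06-08 deadline — the action is time-barred.

TIME-BARRED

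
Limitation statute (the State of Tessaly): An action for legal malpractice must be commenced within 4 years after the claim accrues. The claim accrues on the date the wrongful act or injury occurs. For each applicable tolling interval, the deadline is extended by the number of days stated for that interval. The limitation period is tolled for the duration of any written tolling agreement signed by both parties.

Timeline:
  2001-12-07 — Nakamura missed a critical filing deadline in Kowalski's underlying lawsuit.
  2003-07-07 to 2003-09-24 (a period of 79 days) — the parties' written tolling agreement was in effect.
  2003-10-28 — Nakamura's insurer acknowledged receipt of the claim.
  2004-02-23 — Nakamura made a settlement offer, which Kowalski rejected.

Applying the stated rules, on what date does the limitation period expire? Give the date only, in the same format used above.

The claim accrued on 2001-12-07, the date of the act.
Adding the 4 years base period to 2001-12-07 gives a deadline of 2005-12-07, before any tolling.
The written tolling agreement from 2003-07-07 to 2003-09-24 tolled the period for 79 days, extending the deadline to 2006-02-24.
The other events in the timeline have no effect on the limitation period under the stated rules.

2006-02-24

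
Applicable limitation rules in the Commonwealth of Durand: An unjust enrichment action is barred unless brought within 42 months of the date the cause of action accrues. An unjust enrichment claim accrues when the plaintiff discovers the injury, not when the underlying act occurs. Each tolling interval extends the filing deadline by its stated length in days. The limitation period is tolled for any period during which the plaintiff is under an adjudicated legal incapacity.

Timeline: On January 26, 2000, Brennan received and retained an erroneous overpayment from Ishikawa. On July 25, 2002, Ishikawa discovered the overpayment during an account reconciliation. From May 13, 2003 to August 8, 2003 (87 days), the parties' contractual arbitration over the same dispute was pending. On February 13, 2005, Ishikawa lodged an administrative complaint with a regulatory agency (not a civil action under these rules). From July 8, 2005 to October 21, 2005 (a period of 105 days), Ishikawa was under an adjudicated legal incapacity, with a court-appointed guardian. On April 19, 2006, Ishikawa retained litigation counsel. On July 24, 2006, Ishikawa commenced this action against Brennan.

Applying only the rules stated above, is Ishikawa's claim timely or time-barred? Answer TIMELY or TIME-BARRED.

Under the discovery rule, the claim accrued on July 25, 2002, when Ishikawa discovered the injury — not on the January 26, 2000 date of the underlying act.
42 months from July 25, 2002 is January 25, 2006.
Because the plaintiff's legal incapacity ran from July 8, 2005 to October 21, 2005, the deadline is extended by 105 days to May 10, 2006.
No stated provision tolls the period for a pending arbitration, so the interval from May 13, 2003 to August 8, 2003 has no effect on the deadline.
The other events in the timeline have no effect on the limitation period under the stated rules.
Ishikawa filed on July 24, 2006, after the May 10, 2006 deadline, so the action is time-barred.

TIME-BARRED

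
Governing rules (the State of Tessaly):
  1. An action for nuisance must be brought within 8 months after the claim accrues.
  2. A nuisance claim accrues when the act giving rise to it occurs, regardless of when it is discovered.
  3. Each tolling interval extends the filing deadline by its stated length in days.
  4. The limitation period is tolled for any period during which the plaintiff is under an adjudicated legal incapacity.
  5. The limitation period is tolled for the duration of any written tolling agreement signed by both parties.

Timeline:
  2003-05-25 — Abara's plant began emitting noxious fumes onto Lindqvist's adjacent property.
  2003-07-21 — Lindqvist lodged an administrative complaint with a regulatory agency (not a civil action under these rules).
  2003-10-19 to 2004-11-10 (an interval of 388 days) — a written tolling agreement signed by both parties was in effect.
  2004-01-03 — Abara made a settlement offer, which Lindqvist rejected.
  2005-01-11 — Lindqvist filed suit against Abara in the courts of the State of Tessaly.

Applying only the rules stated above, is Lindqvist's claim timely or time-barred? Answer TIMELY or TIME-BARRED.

TIMELY

The claim accrued on 2003-05-25, the date of the act.
8 months from 2003-05-25 is 2004-01-25.
The period was tolled for 388 days by the written tolling agreement (2003-10-19 to 2004-11-10), pushing the deadline to 2005-02-16.
None of the other events listed affects the running of the period under the stated rules.
The 2005-01-11 filing precedes the 2005-02-16 deadline; the claim is timely.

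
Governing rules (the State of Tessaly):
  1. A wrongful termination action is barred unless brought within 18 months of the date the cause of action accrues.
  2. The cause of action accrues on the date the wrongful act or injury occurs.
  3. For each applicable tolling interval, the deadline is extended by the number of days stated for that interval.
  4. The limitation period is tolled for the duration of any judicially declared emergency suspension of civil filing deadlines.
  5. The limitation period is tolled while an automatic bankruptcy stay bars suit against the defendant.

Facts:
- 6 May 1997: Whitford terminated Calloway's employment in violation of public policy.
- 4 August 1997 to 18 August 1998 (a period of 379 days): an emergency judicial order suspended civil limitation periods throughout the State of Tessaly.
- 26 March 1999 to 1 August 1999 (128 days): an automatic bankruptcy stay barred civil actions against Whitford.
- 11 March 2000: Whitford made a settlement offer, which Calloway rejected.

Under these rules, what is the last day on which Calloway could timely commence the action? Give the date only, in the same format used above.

27 March 2000

The claim accrued on 6 May 1997, when the wrongful act occurred.
18 months from 6 May 1997 is 6 November 1998.
The period was tolled for 379 days by the emergency suspension of filing deadlines (4 August 1997 to 18 August 1998), pushing the deadline to 20 November 1999.
The period was tolled for 128 days by the automatic bankruptcy stay (26 March 1999 to 1 August 1999), pushing the deadline to 27 March 2000.
Nothing else in the chronology tolls or restarts the period.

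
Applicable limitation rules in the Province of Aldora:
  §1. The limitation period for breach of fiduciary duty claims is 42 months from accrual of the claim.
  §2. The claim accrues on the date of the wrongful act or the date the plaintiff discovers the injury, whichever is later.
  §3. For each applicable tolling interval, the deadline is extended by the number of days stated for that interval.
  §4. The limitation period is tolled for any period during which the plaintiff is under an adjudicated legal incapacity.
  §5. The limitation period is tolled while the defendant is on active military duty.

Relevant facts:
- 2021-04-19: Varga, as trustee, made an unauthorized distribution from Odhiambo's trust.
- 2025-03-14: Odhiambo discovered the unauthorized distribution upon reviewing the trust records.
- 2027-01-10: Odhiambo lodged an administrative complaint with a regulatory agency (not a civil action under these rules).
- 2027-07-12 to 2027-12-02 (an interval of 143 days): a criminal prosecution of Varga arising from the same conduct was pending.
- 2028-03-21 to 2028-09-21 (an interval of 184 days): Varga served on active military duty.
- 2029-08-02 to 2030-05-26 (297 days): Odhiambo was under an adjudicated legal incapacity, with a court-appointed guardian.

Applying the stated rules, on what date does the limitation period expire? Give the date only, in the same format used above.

2029-03-17

Because discovery on 2025-03-14 post-dates the 2021-04-19 act, accrual under the later-of rule falls on 2025-03-14.
42 months from 2025-03-14 is 2028-09-14.
The period was tolled for 184 days by the defendant's active military service (2028-03-21 to 2028-09-21), pushing the deadline to 2029-03-17.
The plaintiff's legal incapacity from 2029-08-02 to 2030-05-26 began after the period had already run on 2029-03-17, so it has no tolling effect.
No stated provision tolls the period for a criminal prosecution, so the interval from 2027-07-12 to 2027-12-02 has no effect on the deadline.
None of the other events listed affects the running of the period under the stated rules.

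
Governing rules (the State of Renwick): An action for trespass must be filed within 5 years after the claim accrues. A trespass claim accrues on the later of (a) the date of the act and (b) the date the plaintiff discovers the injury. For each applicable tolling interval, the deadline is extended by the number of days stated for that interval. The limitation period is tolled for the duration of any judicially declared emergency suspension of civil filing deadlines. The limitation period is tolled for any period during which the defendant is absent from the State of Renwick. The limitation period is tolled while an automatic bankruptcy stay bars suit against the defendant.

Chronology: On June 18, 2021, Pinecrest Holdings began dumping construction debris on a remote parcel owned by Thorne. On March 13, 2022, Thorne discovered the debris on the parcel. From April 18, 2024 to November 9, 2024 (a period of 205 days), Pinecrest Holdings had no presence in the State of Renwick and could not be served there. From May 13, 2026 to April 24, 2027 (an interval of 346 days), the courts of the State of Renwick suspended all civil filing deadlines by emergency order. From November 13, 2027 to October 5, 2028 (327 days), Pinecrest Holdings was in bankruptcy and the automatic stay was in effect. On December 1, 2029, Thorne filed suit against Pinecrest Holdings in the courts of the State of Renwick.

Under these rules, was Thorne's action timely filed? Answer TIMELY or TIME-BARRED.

Taking the later of the act (June 18, 2021) and discovery (March 13, 2022), the claim accrued on March 13, 2022.
5 years from March 13, 2022 is March 13, 2027.
The period was tolled for 205 days by the defendant's absence from the jurisdiction (April 18, 2024 to November 9, 2024), pushing the deadline to October 4, 2027.
The emergency suspension of filing deadlines from May 13, 2026 to April 24, 2027 tolled the period for 346 days, extending the deadline to September 14, 2028.
Because the automatic bankruptcy stay ran from November 13, 2027 to October 5, 2028, the deadline is extended by 327 days to August 7, 2029.
Thorne filed on December 1, 2029, after the August 7, 2029 deadline, so the action is time-barred.

TIME-BARRED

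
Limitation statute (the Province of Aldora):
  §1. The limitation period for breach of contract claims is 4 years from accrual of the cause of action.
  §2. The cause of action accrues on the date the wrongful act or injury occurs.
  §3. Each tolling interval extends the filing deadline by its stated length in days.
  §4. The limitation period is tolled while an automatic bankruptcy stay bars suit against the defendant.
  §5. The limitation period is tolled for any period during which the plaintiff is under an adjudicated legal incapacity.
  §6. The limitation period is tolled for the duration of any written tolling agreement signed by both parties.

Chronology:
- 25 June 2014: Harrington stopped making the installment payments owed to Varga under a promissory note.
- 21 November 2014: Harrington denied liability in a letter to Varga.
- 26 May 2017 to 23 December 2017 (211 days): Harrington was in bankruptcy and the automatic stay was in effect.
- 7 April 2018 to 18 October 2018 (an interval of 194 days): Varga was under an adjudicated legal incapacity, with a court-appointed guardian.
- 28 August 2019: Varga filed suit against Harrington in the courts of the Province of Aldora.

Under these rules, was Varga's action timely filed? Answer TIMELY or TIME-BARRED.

The claim accrued on 25 June 2014, when the wrongful act occurred.
The untolled deadline — 4 years after 25 June 2014 — is 25 June 2018.
The period was tolled for 211 days by the automatic bankruptcy stay (26 May 2017 to 23 December 2017), pushing the deadline to 22 January 2019.
The plaintiff's legal incapacity from 7 April 2018 to 18 October 2018 tolled the period for 194 days, extending the deadline to 4 August 2019.
Nothing else in the chronology tolls or restarts the period.
Varga filed on 28 August 2019, after the 4 August 2019 deadline, so the action is time-barred.

TIME-BARRED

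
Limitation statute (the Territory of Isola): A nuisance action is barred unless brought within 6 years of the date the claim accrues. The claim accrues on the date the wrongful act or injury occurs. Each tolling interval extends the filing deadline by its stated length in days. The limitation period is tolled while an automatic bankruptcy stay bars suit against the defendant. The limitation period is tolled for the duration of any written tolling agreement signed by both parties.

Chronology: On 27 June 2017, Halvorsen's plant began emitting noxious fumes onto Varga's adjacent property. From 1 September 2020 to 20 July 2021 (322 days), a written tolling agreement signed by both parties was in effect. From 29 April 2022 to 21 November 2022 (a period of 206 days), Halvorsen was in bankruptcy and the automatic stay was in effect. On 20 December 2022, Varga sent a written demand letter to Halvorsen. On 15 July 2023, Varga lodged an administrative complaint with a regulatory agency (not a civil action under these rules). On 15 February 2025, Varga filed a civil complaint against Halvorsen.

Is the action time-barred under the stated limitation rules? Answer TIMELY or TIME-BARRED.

The claim accrued on 27 June 2017, when the wrongful act occurred.
6 years from 27 June 2017 is 27 June 2023.
Because the written tolling agreement ran from 1 September 2020 to 20 July 2021, the deadline is extended by 322 days to 14 May 2024.
The automatic bankruptcy stay from 29 April 2022 to 21 November 2022 tolled the period for 206 days, extending the deadline to 6 December 2024.
None of the other events listed affects the running of the period under the stated rules.
The 15 February 2025 filing falls after the 6 December 2024 deadline; the claim is time-barred.

TIME-BARRED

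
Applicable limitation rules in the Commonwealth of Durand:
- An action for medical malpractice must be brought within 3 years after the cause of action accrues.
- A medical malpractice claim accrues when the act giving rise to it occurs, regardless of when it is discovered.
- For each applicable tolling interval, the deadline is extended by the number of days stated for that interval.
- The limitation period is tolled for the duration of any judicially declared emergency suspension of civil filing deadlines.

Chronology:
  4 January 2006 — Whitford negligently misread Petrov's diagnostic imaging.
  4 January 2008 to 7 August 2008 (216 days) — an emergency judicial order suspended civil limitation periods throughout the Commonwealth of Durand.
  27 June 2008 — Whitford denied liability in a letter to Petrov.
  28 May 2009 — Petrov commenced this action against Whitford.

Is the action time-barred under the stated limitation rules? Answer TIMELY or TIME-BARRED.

TIMELY

The cause of action accrued on 4 January 2006, the date of the act.
Adding the 3 years base period to 4 January 2006 gives a deadline of 4 January 2009, before any tolling.
The emergency suspension of filing deadlines from 4 January 2008 to 7 August 2008 tolled the period for 216 days, extending the deadline to 8 August 2009.
Nothing else in the chronology tolls or restarts the period.
The 28 May 2009 filing precedes the 8 August 2009 deadline; the claim is timely.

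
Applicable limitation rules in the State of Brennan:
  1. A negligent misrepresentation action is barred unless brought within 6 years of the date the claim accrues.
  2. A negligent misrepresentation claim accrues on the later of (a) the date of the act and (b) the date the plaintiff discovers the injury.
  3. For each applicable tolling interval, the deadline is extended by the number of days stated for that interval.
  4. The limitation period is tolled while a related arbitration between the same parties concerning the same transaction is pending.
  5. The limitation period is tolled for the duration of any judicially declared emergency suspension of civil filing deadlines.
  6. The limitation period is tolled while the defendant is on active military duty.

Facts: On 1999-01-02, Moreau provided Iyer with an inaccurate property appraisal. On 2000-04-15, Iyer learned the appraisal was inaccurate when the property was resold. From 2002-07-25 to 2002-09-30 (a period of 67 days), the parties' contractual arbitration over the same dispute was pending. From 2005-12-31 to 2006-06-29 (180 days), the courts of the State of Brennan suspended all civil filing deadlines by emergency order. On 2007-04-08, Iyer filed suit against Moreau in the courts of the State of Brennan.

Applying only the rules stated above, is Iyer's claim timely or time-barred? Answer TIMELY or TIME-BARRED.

Because discovery on 2000-04-15 post-dates the 1999-01-02 act, accrual under the later-of rule falls on 2000-04-15.
6 years from 2000-04-15 is 2006-04-15.
The period was tolled for 67 days by the pending related arbitration (2002-07-25 to 2002-09-30), pushing the deadline to 2006-06-21.
The emergency suspension of filing deadlines from 2005-12-31 to 2006-06-29 tolled the period for 180 days, extending the deadline to 2006-12-18.
Iyer filed on 2007-04-08, after the 2006-12-18 deadline, so the action is time-barred.

TIME-BARRED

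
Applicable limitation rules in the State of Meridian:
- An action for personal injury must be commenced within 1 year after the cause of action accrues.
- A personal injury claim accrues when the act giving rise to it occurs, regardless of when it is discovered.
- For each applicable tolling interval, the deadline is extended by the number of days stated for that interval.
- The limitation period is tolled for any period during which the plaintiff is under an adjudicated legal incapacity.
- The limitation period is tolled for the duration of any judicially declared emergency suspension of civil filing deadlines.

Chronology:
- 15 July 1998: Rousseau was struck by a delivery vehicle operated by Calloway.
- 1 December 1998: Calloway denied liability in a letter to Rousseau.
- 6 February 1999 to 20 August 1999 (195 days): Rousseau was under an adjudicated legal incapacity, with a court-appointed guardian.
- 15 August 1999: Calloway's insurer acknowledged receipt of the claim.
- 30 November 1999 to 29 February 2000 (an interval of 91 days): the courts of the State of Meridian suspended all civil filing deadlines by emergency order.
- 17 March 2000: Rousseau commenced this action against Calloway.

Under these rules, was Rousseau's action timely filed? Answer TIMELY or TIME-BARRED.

The claim accrued on 15 July 1998, when the wrongful act occurred.
The untolled deadline — 1 year after 15 July 1998 — is 15 July 1999.
The period was tolled for 195 days by the plaintiff's legal incapacity (6 February 1999 to 20 August 1999), pushing the deadline to 26 January 2000.
Because the emergency suspension of filing deadlines ran from 30 November 1999 to 29 February 2000, the deadline is extended by 91 days to 26 April 2000.
Nothing else in the chronology tolls or restarts the period.
Rousseau filed on 17 March 2000, before the 26 April 2000 deadline, so the action is timely.

TIMELY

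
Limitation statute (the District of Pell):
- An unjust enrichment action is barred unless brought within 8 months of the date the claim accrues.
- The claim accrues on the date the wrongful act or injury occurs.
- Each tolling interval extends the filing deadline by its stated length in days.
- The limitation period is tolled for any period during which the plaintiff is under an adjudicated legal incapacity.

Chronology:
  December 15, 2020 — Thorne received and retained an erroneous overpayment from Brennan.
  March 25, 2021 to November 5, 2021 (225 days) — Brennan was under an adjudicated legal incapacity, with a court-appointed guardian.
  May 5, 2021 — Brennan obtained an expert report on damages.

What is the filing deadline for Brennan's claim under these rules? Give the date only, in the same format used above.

March 28, 2022

The claim accrued on December 15, 2020, the date of the act.
Adding the 8 months base period to December 15, 2020 gives a deadline of August 15, 2021, before any tolling.
The plaintiff's legal incapacity from March 25, 2021 to November 5, 2021 tolled the period for 225 days, extending the deadline to March 28, 2022.
None of the other events listed affects the running of the period under the stated rules.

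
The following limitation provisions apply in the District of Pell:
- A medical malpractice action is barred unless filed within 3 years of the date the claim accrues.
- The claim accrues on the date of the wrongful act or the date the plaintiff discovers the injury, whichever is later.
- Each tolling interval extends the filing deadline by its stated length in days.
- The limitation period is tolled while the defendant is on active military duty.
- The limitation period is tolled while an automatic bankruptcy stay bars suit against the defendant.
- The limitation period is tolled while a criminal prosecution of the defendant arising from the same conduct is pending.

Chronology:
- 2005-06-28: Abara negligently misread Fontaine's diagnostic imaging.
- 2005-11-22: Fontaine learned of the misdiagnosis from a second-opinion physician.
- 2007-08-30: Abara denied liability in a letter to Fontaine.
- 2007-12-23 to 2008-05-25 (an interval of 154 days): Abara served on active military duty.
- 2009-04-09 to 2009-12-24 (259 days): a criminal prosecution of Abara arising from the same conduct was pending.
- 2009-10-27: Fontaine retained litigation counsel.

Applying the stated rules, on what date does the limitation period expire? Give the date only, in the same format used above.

Because discovery on 2005-11-22 post-dates the 2005-06-28 act, accrual under the later-of rule falls on 2005-11-22.
The untolled deadline — 3 years after 2005-11-22 — is 2008-11-22.
Because the defendant's active military service ran from 2007-12-23 to 2008-05-25, the deadline is extended by 154 days to 2009-04-25.
The pending criminal prosecution from 2009-04-09 to 2009-12-24 tolled the period for 259 days, extending the deadline to 2010-01-09.
Nothing else in the chronology tolls or restarts the period.

2010-01-09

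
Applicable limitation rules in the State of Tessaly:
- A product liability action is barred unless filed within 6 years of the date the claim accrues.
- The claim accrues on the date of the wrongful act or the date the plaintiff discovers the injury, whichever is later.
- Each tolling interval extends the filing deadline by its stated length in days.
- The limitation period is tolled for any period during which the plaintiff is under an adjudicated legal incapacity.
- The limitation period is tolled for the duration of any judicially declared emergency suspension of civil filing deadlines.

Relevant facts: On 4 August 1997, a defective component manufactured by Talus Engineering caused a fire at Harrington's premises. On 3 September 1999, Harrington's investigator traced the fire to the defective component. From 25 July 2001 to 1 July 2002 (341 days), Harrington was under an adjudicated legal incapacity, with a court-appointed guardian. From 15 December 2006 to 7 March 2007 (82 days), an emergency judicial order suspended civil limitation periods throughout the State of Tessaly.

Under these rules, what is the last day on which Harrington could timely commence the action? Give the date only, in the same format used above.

The claim accrued on 3 September 1999 — the later of the 4 August 1997 act and the 3 September 1999 discovery.
Adding the 6 years base period to 3 September 1999 gives a deadline of 3 September 2005, before any tolling.
The period was tolled for 341 days by the plaintiff's legal incapacity (25 July 2001 to 1 July 2002), pushing the deadline to 10 August 2006.
The emergency suspension of filing deadlines from 15 December 2006 to 7 March 2007 began after the period had already run on 10 August 2006, so it has no tolling effect.

10 August 2006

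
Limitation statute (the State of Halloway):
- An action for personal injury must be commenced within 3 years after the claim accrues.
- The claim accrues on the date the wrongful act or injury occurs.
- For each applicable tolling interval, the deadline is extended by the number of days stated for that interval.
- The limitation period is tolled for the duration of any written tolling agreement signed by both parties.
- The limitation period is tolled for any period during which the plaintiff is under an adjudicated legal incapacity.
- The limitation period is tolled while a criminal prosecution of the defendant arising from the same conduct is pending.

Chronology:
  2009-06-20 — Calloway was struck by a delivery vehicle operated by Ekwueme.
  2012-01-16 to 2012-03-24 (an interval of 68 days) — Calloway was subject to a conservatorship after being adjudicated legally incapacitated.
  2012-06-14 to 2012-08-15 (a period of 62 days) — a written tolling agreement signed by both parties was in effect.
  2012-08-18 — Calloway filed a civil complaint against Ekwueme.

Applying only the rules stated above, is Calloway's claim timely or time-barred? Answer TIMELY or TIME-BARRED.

TIMELY

The claim accrued on 2009-06-20, when the wrongful act occurred.
The untolled deadline — 3 years after 2009-06-20 — is 2012-06-20.
The period was tolled for 68 days by the plaintiff's legal incapacity (2012-01-16 to 2012-03-24), pushing the deadline to 2012-08-27.
The period was tolled for 62 days by the written tolling agreement (2012-06-14 to 2012-08-15), pushing the deadline to 2012-10-28.
Filing on 2012-08-18 beat the 2012-10-28 deadline — the action is timely.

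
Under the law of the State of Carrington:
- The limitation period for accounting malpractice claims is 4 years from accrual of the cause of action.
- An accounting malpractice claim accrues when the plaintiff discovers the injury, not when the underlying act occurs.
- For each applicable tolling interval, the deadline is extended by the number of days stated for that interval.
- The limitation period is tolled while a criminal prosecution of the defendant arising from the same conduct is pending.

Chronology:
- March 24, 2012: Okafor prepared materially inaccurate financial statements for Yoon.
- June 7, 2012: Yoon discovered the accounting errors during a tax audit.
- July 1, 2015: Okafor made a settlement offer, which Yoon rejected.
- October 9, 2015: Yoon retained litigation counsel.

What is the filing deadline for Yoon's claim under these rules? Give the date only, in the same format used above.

The claim did not accrue until Yoon discovered the injury on June 7, 2012; the March 24, 2012 act date does not start the clock under the stated rule.
Adding the 4 years base period to June 7, 2012 gives a deadline of June 7, 2016, before any tolling.
None of the other events listed affects the running of the period under the stated rules.

June 7, 2016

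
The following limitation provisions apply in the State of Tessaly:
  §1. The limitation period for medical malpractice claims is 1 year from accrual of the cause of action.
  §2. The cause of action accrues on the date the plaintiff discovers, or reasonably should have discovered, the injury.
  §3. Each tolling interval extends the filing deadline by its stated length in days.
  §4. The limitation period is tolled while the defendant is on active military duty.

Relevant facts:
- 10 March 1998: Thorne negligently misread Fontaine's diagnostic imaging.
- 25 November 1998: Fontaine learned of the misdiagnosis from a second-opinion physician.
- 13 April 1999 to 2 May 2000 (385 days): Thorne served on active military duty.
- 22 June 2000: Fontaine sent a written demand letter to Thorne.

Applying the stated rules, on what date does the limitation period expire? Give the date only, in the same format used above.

Accrual is tied to discovery, so the period began on 25 November 1998 rather than on 10 March 1998 when the act occurred.
1 year from 25 November 1998 is 25 November 1999.
The period was tolled for 385 days by the defendant's active military service (13 April 1999 to 2 May 2000), pushing the deadline to 14 December 2000.
None of the other events listed affects the running of the period under the stated rules.

14 December 2000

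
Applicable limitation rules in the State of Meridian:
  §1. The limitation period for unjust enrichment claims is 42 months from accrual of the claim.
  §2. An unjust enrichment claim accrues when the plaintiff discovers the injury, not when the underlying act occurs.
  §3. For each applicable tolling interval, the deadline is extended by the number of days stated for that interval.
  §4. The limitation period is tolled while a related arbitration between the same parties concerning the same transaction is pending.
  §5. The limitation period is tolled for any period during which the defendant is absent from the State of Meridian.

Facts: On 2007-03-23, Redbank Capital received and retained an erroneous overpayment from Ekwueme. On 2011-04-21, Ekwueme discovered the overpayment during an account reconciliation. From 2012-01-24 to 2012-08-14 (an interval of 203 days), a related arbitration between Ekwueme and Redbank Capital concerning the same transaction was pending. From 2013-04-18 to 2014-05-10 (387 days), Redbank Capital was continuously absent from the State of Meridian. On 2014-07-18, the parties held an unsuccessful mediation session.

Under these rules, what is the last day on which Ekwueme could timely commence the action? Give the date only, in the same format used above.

2016-06-02

Under the discovery rule, the claim accrued on 2011-04-21, when Ekwueme discovered the injury — not on the 2007-03-23 date of the underlying act.
The untolled deadline — 42 months after 2011-04-21 — is 2014-10-21.
The period was tolled for 203 days by the pending related arbitration (2012-01-24 to 2012-08-14), pushing the deadline to 2015-05-12.
The period was tolled for 387 days by the defendant's absence from the jurisdiction (2013-04-18 to 2014-05-10), pushing the deadline to 2016-06-02.
None of the other events listed affects the running of the period under the stated rules.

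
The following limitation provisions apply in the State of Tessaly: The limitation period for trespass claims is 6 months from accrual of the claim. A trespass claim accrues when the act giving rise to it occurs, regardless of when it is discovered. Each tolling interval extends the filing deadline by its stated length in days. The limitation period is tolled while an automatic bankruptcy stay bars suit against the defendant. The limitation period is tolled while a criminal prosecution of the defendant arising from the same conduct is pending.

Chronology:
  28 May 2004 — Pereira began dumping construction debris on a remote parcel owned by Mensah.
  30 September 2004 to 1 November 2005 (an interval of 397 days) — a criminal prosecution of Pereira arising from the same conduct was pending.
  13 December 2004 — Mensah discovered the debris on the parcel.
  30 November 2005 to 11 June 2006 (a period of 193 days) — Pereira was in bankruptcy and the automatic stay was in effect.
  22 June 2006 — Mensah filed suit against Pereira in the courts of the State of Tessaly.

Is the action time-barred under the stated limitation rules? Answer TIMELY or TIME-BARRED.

TIMELY

The claim accrued on 28 May 2004, when the wrongful act occurred; under the stated occurrence rule the 13 December 2004 discovery does not delay accrual.
Adding the 6 months base period to 28 May 2004 gives a deadline of 28 November 2004, before any tolling.
The period was tolled for 397 days by the pending criminal prosecution (30 September 2004 to 1 November 2005), pushing the deadline to 30 December 2005.
The automatic bankruptcy stay from 30 November 2005 to 11 June 2006 tolled the period for 193 days, extending the deadline to 11 July 2006.
The 22 June 2006 filing precedes the 11 July 2006 deadline; the claim is timely.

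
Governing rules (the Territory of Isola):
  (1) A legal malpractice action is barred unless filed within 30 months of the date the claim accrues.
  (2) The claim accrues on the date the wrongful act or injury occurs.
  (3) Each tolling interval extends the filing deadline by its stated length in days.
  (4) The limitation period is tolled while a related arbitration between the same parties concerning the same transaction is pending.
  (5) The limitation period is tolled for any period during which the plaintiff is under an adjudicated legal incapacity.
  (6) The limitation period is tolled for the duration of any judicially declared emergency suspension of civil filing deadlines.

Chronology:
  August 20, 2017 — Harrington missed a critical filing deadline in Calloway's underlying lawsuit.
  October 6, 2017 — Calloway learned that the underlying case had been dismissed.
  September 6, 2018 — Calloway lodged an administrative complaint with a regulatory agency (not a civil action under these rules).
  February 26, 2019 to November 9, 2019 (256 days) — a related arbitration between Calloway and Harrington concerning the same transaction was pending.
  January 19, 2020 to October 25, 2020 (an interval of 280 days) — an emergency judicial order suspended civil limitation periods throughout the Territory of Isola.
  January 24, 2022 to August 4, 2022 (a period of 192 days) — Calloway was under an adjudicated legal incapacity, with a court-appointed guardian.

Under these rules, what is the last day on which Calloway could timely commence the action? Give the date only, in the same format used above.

The claim accrued on August 20, 2017, when the wrongful act occurred; under the stated occurrence rule the October 6, 2017 discovery does not delay accrual.
The untolled deadline — 30 months after August 20, 2017 — is February 20, 2020.
The period was tolled for 256 days by the pending related arbitration (February 26, 2019 to November 9, 2019), pushing the deadline to November 2, 2020.
The period was tolled for 280 days by the emergency suspension of filing deadlines (January 19, 2020 to October 25, 2020), pushing the deadline to August 9, 2021.
By the time the plaintiff's legal incapacity began on January 24, 2022, the limitation period had already expired on August 9, 2021; that interval cannot revive it.
The other events in the timeline have no effect on the limitation period under the stated rules.

August 9, 2021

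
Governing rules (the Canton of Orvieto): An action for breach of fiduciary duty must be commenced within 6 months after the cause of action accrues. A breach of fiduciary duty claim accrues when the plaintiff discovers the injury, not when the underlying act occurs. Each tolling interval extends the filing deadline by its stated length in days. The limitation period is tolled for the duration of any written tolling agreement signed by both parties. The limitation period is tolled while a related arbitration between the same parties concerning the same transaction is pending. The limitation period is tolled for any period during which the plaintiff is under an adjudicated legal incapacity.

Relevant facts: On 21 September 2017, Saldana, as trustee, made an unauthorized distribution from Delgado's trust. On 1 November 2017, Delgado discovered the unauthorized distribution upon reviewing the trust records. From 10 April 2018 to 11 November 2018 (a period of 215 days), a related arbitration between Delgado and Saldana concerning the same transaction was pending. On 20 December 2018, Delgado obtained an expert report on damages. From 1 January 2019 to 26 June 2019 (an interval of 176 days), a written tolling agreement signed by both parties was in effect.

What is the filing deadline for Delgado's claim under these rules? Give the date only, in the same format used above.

The claim did not accrue until Delgado discovered the injury on 1 November 2017; the 21 September 2017 act date does not start the clock under the stated rule.
6 months from 1 November 2017 is 1 May 2018.
Because the pending related arbitration ran from 10 April 2018 to 11 November 2018, the deadline is extended by 215 days to 2 December 2018.
By the time the written tolling agreement began on 1 January 2019, the limitation period had already expired on 2 December 2018; that interval cannot revive it.
The other events in the timeline have no effect on the limitation period under the stated rules.

2 December 2018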